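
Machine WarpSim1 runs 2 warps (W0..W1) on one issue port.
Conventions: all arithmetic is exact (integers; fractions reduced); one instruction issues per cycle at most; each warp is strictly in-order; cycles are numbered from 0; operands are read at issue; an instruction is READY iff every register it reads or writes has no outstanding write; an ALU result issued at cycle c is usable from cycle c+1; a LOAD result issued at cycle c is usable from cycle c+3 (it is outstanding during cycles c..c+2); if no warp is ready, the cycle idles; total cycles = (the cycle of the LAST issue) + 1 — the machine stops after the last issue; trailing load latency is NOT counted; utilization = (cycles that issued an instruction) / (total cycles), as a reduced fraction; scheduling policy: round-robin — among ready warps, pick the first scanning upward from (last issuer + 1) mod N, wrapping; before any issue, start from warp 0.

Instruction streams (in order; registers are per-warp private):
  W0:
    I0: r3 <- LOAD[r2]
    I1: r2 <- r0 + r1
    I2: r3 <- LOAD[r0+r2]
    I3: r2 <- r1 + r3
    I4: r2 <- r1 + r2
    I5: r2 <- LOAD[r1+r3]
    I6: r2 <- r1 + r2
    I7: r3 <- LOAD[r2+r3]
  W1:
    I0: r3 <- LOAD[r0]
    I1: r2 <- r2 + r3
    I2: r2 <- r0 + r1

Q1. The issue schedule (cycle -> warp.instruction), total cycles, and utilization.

cycle 0: W0.I0
cycle 1: W1.I0
cycle 2: W0.I1
cycle 3: W0.I2
cycle 4: W1.I1
cycle 5: W1.I2
cycle 6: W0.I3
cycle 7: W0.I4
cycle 8: W0.I5
cycle 9: idle
cycle 10: idle
cycle 11: W0.I6
cycle 12: W0.I7

Answer: 13 cycles, utilization 11/13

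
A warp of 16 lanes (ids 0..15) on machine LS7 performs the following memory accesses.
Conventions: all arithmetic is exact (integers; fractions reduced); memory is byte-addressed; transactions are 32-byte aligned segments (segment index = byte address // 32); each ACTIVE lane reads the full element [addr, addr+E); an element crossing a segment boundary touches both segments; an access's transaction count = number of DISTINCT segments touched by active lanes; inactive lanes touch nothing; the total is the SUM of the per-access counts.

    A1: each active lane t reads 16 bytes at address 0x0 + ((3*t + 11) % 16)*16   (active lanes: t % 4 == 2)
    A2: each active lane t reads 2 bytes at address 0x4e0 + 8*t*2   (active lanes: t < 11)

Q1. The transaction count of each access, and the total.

A1: 4 transactions
A2: 6 transactions

Answer: 4,6; total 10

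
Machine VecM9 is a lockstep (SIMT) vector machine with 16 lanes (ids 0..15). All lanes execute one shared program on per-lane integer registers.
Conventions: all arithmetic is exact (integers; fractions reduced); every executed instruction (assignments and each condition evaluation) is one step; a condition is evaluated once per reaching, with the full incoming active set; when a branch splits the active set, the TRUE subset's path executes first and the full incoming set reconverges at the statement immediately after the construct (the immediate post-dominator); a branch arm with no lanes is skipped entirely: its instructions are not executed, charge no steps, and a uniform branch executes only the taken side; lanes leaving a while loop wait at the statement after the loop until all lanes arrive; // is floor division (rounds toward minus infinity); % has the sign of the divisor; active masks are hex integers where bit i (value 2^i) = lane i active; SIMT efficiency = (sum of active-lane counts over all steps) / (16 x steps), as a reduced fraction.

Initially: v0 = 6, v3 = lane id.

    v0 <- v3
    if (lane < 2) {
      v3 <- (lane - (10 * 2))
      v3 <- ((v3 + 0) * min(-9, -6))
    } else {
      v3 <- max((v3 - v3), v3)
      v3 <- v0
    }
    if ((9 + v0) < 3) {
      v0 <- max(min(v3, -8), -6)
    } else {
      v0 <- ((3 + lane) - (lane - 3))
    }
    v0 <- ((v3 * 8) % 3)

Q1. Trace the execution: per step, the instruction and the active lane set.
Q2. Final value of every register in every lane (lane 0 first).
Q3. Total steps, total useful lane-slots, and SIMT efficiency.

step 0: v0 <- v3                     0xffff
step 1: eval (lane < 2)              0xffff
step 2: v3 <- (lane - (10 * 2))      0x0003
step 3: v3 <- ((v3 + 0) * min(-9, -6)) 0x0003
step 4: v3 <- max((v3 - v3), v3)     0xfffc
step 5: v3 <- v0                     0xfffc
step 6: eval ((9 + v0) < 3)          0xffff
step 7: v0 <- ((3 + lane) - (lane - 3)) 0xffff
step 8: v0 <- ((v3 * 8) % 3)         0xffff

Answer: 9 steps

v0: 0,0,1,0,2,1,0,2,1,0,2,1,0,2,1,0
v3: 180,171,2,3,4,5,6,7,8,9,10,11,12,13,14,15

steps = 9; useful = 112; efficiency = 112/144 = 7/9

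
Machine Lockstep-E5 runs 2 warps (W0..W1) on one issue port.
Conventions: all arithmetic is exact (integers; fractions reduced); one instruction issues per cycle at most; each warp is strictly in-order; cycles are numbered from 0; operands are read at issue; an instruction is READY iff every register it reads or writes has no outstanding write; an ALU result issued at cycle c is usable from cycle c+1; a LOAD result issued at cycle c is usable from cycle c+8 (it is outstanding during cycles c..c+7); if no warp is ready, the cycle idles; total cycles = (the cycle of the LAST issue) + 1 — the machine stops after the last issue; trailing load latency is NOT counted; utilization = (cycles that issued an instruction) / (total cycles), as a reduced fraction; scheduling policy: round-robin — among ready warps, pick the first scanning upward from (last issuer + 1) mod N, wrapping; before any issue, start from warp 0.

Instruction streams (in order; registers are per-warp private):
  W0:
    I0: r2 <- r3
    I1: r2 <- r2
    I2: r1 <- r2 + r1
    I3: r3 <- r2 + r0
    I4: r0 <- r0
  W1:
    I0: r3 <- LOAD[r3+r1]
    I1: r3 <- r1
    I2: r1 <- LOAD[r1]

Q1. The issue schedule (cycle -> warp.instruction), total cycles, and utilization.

cycle 0: W0.I0
cycle 1: W1.I0
cycle 2: W0.I1
cycle 3: W0.I2
cycle 4: W0.I3
cycle 5: W0.I4
cycle 6: idle
cycle 7: idle
cycle 8: idle
cycle 9: W1.I1
cycle 10: W1.I2

Answer: 11 cycles, utilization 8/11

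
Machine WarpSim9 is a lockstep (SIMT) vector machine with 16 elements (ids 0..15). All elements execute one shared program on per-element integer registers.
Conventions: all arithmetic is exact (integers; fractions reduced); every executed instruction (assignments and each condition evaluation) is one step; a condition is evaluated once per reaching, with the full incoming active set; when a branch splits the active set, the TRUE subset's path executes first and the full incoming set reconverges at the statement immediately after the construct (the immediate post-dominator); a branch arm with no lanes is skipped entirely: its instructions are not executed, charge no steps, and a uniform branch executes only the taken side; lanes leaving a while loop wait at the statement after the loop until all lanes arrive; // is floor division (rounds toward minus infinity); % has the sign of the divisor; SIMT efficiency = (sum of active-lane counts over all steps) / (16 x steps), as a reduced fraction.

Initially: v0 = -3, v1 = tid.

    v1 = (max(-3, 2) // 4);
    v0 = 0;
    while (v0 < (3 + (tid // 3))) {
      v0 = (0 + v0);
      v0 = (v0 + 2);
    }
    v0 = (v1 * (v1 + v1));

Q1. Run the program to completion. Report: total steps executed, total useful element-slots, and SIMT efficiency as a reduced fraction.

Answer: 16 steps, 202 useful, 101/128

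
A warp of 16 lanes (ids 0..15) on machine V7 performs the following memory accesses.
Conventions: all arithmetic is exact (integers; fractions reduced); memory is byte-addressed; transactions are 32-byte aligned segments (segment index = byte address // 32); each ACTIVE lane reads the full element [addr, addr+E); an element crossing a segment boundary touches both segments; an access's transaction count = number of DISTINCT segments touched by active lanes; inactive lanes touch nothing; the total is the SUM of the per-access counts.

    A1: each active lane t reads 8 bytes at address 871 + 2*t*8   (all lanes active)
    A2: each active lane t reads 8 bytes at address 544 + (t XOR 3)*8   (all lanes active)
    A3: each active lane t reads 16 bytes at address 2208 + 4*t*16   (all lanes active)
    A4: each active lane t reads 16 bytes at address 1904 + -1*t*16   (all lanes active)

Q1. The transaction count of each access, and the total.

A1: 8 transactions
A2: 4 transactions
A3: 16 transactions
A4: 8 transactions

Answer: 8,4,16,8; total 36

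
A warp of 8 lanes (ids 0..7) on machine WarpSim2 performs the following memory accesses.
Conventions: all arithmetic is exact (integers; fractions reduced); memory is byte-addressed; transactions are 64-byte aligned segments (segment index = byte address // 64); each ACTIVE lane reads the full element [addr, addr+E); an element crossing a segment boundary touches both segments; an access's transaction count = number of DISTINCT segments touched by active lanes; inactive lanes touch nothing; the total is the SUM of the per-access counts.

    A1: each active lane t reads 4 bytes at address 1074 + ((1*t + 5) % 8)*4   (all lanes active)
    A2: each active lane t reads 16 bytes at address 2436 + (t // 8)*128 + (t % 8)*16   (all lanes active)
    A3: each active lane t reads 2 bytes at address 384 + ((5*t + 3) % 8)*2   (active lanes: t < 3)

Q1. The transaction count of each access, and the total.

A1: 2 transactions
A2: 3 transactions
A3: 1 transaction

Answer: 2,3,1; total 6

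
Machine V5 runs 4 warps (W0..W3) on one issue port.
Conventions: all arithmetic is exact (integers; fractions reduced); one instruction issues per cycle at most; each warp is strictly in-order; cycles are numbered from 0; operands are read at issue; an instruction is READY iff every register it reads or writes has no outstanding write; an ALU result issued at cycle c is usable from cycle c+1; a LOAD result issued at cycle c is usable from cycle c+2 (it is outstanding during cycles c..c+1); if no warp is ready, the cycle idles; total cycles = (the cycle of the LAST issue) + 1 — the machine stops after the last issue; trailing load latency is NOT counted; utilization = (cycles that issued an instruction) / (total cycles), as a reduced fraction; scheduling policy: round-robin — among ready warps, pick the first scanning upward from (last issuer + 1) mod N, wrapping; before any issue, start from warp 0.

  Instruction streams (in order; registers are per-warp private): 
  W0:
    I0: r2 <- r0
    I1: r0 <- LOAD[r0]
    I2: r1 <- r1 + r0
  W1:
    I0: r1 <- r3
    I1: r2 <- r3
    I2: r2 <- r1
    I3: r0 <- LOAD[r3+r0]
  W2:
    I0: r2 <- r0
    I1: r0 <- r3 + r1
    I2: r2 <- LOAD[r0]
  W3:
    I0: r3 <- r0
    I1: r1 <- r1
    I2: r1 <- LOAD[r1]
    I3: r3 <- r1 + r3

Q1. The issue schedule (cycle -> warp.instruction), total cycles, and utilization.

cycle 0: W0.I0
cycle 1: W1.I0
cycle 2: W2.I0
cycle 3: W3.I0
cycle 4: W0.I1
cycle 5: W1.I1
cycle 6: W2.I1
cycle 7: W3.I1
cycle 8: W0.I2
cycle 9: W1.I2
cycle 10: W2.I2
cycle 11: W3.I2
cycle 12: W1.I3
cycle 13: W3.I3

Answer: 14 cycles, utilization 1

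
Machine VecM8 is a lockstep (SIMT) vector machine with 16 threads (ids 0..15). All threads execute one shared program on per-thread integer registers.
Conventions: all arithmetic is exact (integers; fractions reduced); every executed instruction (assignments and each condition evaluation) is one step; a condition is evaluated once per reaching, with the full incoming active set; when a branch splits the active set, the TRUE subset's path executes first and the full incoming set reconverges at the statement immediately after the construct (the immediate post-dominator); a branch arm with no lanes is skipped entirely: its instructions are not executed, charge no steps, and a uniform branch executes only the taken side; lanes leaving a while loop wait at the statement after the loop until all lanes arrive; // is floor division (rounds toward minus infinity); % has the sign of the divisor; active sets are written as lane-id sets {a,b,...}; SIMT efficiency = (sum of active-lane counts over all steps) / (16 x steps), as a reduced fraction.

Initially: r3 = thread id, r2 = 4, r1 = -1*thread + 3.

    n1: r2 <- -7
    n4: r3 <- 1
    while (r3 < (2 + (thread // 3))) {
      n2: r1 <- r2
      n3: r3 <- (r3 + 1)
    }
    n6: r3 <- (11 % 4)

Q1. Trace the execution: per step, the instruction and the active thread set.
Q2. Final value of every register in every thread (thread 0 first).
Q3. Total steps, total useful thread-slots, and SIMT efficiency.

step 0: r2 <- -7                     {0,1,2,3,4,5,6,7,8,9,10,11,12,13,14,15}
step 1: r3 <- 1                      {0,1,2,3,4,5,6,7,8,9,10,11,12,13,14,15}
step 2: eval (r3 < (2 + (thread // 3))) {0,1,2,3,4,5,6,7,8,9,10,11,12,13,14,15}
step 3: r1 <- r2                     {0,1,2,3,4,5,6,7,8,9,10,11,12,13,14,15}
step 4: r3 <- (r3 + 1)               {0,1,2,3,4,5,6,7,8,9,10,11,12,13,14,15}
step 5: eval (r3 < (2 + (thread // 3))) {0,1,2,3,4,5,6,7,8,9,10,11,12,13,14,15}
step 6: r1 <- r2                     {3,4,5,6,7,8,9,10,11,12,13,14,15}
step 7: r3 <- (r3 + 1)               {3,4,5,6,7,8,9,10,11,12,13,14,15}
step 8: eval (r3 < (2 + (thread // 3))) {3,4,5,6,7,8,9,10,11,12,13,14,15}
step 9: r1 <- r2                     {6,7,8,9,10,11,12,13,14,15}
step 10: r3 <- (r3 + 1)               {6,7,8,9,10,11,12,13,14,15}
step 11: eval (r3 < (2 + (thread // 3))) {6,7,8,9,10,11,12,13,14,15}
step 12: r1 <- r2                     {9,10,11,12,13,14,15}
step 13: r3 <- (r3 + 1)               {9,10,11,12,13,14,15}
step 14: eval (r3 < (2 + (thread // 3))) {9,10,11,12,13,14,15}
step 15: r1 <- r2                     {12,13,14,15}
step 16: r3 <- (r3 + 1)               {12,13,14,15}
step 17: eval (r3 < (2 + (thread // 3))) {12,13,14,15}
step 18: r1 <- r2                     {15}
step 19: r3 <- (r3 + 1)               {15}
step 20: eval (r3 < (2 + (thread // 3))) {15}
step 21: r3 <- (11 % 4)               {0,1,2,3,4,5,6,7,8,9,10,11,12,13,14,15}

Answer: 22 steps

r3: 3,3,3,3,3,3,3,3,3,3,3,3,3,3,3,3
r2: -7,-7,-7,-7,-7,-7,-7,-7,-7,-7,-7,-7,-7,-7,-7,-7
r1: -7,-7,-7,-7,-7,-7,-7,-7,-7,-7,-7,-7,-7,-7,-7,-7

steps = 22; useful = 217; efficiency = 217/352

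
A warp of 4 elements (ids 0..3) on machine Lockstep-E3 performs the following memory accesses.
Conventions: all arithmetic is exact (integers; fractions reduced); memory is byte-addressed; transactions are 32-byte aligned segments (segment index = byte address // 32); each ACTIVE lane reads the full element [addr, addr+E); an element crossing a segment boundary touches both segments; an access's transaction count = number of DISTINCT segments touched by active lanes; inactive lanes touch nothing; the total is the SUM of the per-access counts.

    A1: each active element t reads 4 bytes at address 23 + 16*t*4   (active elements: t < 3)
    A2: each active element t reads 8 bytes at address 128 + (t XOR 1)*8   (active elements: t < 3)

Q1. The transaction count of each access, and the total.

A1: 3 transactions
A2: 1 transaction

Answer: 3,1; total 4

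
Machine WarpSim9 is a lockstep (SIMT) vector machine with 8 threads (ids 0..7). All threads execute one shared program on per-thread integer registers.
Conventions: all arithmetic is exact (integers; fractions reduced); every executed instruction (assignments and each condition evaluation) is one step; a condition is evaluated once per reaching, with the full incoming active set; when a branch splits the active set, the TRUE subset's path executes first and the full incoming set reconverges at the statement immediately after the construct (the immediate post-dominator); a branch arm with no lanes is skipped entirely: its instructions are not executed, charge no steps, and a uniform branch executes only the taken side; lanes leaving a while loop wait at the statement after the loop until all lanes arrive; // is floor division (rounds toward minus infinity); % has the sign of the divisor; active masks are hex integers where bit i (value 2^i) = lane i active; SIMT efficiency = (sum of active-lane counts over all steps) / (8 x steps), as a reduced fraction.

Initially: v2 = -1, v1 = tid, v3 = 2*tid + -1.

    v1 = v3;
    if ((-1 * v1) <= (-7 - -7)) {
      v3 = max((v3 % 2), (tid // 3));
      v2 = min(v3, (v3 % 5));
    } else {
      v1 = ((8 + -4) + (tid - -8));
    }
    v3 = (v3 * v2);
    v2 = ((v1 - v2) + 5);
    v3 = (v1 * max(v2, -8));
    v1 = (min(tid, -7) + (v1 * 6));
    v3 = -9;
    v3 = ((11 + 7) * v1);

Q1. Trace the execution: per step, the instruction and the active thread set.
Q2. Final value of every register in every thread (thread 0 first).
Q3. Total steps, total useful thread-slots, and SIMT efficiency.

step 0: v1 <- v3                     0xff
step 1: eval ((-1 * v1) <= (-7 - -7)) 0xff
step 2: v3 <- max((v3 % 2), (tid // 3)) 0xfe
step 3: v2 <- min(v3, (v3 % 5))      0xfe
step 4: v1 <- ((8 + -4) + (tid - -8)) 0x01
step 5: v3 <- (v3 * v2)              0xff
step 6: v2 <- ((v1 - v2) + 5)        0xff
step 7: v3 <- (v1 * max(v2, -8))     0xff
step 8: v1 <- (min(tid, -7) + (v1 * 6)) 0xff
step 9: v3 <- -9                     0xff
step 10: v3 <- ((11 + 7) * v1)        0xff

Answer: 11 steps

v2: 18,5,7,9,11,13,14,16
v1: 65,-1,11,23,35,47,59,71
v3: 1170,-18,198,414,630,846,1062,1278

steps = 11; useful = 79; efficiency = 79/88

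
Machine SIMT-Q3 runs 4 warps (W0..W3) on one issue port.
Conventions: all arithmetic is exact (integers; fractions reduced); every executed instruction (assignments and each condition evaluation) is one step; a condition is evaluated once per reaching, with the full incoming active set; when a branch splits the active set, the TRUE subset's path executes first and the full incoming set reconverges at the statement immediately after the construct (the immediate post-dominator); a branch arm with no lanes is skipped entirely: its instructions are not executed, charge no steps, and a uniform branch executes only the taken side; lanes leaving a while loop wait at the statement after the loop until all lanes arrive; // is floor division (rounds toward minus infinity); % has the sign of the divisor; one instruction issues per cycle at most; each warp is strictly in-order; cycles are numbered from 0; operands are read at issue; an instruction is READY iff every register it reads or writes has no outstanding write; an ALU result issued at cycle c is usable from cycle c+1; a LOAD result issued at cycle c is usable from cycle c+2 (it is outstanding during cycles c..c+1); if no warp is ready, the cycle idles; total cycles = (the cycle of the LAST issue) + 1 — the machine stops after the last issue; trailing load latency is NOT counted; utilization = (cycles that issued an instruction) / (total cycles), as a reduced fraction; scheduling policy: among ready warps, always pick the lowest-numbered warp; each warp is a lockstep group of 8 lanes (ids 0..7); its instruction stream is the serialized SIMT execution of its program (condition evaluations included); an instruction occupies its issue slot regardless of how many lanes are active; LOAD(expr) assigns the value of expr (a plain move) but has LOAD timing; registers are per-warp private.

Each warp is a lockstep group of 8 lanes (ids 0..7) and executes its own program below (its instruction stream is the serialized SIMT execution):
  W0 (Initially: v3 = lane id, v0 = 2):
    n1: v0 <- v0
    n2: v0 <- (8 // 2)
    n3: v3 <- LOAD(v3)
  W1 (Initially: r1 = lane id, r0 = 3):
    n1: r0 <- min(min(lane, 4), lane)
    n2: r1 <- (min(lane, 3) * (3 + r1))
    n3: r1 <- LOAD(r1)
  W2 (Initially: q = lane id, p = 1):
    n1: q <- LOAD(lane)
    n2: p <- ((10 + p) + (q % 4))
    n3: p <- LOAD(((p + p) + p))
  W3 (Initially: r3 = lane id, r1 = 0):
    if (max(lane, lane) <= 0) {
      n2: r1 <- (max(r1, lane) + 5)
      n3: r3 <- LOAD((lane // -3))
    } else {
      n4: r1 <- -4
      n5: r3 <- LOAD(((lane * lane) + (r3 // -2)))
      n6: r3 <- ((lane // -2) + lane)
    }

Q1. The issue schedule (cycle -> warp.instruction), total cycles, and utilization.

cycle 0: W0.I0
cycle 1: W0.I1
cycle 2: W0.I2
cycle 3: W1.I0
cycle 4: W1.I1
cycle 5: W1.I2
cycle 6: W2.I0
cycle 7: W3.I0
cycle 8: W2.I1
cycle 9: W2.I2
cycle 10: W3.I1
cycle 11: W3.I2
cycle 12: W3.I3
cycle 13: W3.I4
cycle 14: idle
cycle 15: W3.I5

Answer: 16 cycles, utilization 15/16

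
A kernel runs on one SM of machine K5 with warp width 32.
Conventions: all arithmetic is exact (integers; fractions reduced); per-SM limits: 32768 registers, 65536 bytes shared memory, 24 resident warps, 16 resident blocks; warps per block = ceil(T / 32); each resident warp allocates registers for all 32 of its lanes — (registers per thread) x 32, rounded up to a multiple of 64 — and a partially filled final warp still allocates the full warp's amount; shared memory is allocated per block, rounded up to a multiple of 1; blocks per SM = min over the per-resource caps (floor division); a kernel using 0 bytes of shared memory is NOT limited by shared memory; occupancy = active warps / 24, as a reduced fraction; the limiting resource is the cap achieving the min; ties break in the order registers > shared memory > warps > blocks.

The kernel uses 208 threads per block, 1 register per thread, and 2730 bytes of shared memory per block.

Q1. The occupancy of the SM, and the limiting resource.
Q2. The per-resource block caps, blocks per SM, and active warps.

Answer: occupancy 7/8, limited by warps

registers: 73 blocks
shared memory: 24 blocks
warps: 3 blocks
blocks: 16 blocks

Answer: 3 blocks, 21 active warps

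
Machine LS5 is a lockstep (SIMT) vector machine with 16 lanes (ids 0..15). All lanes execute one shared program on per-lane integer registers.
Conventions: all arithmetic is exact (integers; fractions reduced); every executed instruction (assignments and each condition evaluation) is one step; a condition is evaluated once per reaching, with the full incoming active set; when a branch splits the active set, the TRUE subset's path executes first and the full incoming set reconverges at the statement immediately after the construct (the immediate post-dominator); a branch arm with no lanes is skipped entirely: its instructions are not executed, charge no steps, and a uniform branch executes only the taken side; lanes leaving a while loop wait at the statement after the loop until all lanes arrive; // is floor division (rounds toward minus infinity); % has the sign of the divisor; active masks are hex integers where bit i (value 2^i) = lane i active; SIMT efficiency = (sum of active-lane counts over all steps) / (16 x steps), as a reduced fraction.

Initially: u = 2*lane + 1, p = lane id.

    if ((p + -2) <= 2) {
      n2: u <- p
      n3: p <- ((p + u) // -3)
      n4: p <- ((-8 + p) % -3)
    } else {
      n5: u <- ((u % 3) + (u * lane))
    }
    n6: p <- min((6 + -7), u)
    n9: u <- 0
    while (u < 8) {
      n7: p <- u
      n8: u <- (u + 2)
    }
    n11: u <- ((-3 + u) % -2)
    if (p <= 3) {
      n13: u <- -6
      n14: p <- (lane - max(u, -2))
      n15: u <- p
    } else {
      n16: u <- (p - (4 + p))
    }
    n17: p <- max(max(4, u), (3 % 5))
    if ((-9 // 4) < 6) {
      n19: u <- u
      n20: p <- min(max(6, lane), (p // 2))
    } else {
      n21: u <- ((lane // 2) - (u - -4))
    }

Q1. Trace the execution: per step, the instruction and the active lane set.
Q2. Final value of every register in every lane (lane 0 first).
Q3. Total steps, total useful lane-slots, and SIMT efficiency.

step 0: eval ((p + -2) <= 2)         0xffff
step 1: u <- p                       0x001f
step 2: p <- ((p + u) // -3)         0x001f
step 3: p <- ((-8 + p) % -3)         0x001f
step 4: u <- ((u % 3) + (u * lane))  0xffe0
step 5: p <- min((6 + -7), u)        0xffff
step 6: u <- 0                       0xffff
step 7: eval (u < 8)                 0xffff
step 8: p <- u                       0xffff
step 9: u <- (u + 2)                 0xffff
step 10: eval (u < 8)                 0xffff
step 11: p <- u                       0xffff
step 12: u <- (u + 2)                 0xffff
step 13: eval (u < 8)                 0xffff
step 14: p <- u                       0xffff
step 15: u <- (u + 2)                 0xffff
step 16: eval (u < 8)                 0xffff
step 17: p <- u                       0xffff
step 18: u <- (u + 2)                 0xffff
step 19: eval (u < 8)                 0xffff
step 20: u <- ((-3 + u) % -2)         0xffff
step 21: eval (p <= 3)                0xffff
step 22: u <- (p - (4 + p))           0xffff
step 23: p <- max(max(4, u), (3 % 5)) 0xffff
step 24: eval ((-9 // 4) < 6)         0xffff
step 25: u <- u                       0xffff
step 26: p <- min(max(6, lane), (p // 2)) 0xffff

Answer: 27 steps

u: -4,-4,-4,-4,-4,-4,-4,-4,-4,-4,-4,-4,-4,-4,-4,-4
p: 2,2,2,2,2,2,2,2,2,2,2,2,2,2,2,2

steps = 27; useful = 394; efficiency = 394/432 = 197/216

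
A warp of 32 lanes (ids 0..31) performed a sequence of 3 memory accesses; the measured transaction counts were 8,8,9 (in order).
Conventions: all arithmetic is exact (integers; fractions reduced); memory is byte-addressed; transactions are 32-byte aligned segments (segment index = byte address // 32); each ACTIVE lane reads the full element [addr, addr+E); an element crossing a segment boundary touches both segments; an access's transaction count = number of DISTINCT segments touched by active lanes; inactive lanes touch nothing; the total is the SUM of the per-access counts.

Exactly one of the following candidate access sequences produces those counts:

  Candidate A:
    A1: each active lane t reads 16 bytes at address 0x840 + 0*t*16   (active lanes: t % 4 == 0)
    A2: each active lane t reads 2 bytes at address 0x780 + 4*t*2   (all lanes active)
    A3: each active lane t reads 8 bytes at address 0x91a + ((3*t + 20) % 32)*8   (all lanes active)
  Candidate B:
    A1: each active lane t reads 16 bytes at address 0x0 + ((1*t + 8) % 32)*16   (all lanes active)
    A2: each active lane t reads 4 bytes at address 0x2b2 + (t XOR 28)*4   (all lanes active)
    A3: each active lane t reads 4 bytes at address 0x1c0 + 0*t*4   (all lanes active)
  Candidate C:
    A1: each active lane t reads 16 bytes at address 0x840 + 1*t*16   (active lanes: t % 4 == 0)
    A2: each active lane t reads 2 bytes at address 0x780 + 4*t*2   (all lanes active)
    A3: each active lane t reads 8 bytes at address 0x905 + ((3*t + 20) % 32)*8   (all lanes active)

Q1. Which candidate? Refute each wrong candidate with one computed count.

A: A1 gives 1 transaction, not 8
B: A1 gives 16 transactions, not 8
C: all counts match (8,8,9)

Answer: C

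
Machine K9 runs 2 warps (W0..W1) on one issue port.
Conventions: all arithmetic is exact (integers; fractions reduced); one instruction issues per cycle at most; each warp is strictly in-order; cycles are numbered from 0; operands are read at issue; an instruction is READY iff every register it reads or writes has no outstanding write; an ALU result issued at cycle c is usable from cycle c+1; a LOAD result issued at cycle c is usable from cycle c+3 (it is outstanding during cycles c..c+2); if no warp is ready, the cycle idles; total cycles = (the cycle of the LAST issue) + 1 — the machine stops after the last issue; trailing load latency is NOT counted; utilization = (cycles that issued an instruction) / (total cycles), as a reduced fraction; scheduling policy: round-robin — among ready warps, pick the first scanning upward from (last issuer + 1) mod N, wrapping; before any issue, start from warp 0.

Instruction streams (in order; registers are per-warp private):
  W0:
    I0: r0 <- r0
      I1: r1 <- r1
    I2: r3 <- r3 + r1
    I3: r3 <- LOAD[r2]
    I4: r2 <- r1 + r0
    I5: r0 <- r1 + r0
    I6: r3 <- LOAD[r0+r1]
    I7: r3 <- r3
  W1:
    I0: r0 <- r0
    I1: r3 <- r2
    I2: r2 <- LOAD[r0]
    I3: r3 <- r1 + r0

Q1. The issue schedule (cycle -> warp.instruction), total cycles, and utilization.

cycle 0: W0.I0
cycle 1: W1.I0
cycle 2: W0.I1
cycle 3: W1.I1
cycle 4: W0.I2
cycle 5: W1.I2
cycle 6: W0.I3
cycle 7: W1.I3
cycle 8: W0.I4
cycle 9: W0.I5
cycle 10: W0.I6
cycle 11: idle
cycle 12: idle
cycle 13: W0.I7

Answer: 14 cycles, utilization 6/7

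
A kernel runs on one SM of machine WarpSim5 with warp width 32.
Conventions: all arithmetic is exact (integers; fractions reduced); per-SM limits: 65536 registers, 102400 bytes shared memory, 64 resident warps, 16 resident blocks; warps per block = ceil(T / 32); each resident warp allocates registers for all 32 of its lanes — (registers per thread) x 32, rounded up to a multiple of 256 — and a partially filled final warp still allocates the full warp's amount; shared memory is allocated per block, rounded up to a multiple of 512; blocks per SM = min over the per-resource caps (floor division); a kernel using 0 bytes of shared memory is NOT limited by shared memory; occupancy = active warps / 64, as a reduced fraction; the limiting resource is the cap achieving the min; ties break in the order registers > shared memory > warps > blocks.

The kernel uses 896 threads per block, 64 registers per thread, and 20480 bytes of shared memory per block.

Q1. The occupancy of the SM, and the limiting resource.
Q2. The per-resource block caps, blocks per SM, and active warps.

Answer: occupancy 7/16, limited by registers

registers: 1 block
shared memory: 5 blocks
warps: 2 blocks
blocks: 16 blocks

Answer: 1 block, 28 active warps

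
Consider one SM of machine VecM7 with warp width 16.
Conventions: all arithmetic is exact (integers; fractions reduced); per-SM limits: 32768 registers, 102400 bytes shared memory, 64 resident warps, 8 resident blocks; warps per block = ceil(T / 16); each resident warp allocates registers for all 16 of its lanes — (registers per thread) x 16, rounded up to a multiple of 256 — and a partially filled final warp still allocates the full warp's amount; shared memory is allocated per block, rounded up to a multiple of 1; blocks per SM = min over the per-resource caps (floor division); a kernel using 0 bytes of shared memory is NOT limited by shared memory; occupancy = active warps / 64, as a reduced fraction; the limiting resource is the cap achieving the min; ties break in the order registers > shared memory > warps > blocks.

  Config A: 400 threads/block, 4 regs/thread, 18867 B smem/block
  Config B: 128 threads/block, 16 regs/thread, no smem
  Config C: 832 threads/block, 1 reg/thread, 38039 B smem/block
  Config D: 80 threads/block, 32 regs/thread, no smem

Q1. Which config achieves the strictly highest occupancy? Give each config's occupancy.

occupancies: A 25/32, B 1, C 13/16, D 5/8

Answer: B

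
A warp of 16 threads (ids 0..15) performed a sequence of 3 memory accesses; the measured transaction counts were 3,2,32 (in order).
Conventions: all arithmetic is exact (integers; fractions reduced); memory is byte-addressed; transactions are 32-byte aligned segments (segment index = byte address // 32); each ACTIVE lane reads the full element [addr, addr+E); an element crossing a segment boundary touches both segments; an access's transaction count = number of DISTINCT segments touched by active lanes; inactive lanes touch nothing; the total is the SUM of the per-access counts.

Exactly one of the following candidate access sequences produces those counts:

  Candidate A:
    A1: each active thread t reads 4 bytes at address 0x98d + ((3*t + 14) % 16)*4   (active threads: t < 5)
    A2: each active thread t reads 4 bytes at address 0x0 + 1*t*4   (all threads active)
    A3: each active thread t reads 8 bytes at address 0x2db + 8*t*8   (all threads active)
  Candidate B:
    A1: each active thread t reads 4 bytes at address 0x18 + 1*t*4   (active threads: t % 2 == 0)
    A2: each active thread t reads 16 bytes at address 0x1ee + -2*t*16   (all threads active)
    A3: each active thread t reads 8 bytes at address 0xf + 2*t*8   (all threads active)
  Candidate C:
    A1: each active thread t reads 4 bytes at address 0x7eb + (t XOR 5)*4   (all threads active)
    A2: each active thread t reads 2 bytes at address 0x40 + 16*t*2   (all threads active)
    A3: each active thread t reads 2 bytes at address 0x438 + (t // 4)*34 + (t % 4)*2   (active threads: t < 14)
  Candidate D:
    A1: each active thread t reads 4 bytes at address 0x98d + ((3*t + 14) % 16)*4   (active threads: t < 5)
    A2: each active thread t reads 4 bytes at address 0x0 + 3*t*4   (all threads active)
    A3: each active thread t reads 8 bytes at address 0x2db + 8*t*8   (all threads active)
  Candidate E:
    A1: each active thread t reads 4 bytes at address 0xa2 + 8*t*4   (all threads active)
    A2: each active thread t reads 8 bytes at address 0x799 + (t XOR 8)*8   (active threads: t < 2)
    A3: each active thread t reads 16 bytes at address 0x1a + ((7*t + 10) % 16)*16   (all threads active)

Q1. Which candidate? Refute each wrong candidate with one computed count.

B: A2 gives 16 transactions, not 2
C: A2 gives 16 transactions, not 2
D: A2 gives 6 transactions, not 2
E: A1 gives 16 transactions, not 3
A: all counts match (3,2,32)

Answer: A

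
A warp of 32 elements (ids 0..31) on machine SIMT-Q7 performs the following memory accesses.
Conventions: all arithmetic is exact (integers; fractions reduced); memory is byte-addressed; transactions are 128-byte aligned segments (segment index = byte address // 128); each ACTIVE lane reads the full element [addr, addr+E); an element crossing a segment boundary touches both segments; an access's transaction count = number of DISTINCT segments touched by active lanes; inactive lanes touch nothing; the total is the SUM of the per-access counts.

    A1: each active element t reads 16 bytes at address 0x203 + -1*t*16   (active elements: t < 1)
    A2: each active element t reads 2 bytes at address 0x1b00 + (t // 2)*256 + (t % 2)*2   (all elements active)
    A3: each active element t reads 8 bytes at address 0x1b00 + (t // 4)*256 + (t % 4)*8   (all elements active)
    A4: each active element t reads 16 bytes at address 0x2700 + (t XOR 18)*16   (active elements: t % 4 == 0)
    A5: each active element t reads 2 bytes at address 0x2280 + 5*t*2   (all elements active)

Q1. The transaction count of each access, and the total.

A1: 1 transaction
A2: 16 transactions
A3: 8 transactions
A4: 4 transactions
A5: 3 transactions

Answer: 1,16,8,4,3; total 32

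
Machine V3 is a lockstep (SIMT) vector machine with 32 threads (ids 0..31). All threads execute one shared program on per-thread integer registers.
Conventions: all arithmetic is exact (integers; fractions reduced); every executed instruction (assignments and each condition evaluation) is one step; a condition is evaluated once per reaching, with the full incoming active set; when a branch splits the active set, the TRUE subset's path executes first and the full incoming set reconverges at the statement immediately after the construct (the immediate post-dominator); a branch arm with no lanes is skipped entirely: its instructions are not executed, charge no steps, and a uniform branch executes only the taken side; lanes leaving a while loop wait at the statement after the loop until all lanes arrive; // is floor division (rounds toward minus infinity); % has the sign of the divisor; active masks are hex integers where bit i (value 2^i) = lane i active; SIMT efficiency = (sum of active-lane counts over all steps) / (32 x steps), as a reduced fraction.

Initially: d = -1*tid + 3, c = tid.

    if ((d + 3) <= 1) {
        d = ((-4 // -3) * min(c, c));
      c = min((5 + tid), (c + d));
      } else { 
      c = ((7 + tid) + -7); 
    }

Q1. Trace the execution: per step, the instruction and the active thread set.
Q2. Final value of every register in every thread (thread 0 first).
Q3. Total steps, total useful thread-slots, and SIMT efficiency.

step 0: eval ((d + 3) <= 1)          0xffffffff
step 1: d <- ((-4 // -3) * min(c, c)) 0xffffffe0
step 2: c <- min((5 + tid), (c + d)) 0xffffffe0
step 3: c <- ((7 + tid) + -7)        0x0000001f

Answer: 4 steps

d: 3,2,1,0,-1,5,6,7,8,9,10,11,12,13,14,15,16,17,18,19,20,21,22,23,24,25,26,27,28,29,30,31
c: 0,1,2,3,4,10,11,12,13,14,15,16,17,18,19,20,21,22,23,24,25,26,27,28,29,30,31,32,33,34,35,36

steps = 4; useful = 91; efficiency = 91/128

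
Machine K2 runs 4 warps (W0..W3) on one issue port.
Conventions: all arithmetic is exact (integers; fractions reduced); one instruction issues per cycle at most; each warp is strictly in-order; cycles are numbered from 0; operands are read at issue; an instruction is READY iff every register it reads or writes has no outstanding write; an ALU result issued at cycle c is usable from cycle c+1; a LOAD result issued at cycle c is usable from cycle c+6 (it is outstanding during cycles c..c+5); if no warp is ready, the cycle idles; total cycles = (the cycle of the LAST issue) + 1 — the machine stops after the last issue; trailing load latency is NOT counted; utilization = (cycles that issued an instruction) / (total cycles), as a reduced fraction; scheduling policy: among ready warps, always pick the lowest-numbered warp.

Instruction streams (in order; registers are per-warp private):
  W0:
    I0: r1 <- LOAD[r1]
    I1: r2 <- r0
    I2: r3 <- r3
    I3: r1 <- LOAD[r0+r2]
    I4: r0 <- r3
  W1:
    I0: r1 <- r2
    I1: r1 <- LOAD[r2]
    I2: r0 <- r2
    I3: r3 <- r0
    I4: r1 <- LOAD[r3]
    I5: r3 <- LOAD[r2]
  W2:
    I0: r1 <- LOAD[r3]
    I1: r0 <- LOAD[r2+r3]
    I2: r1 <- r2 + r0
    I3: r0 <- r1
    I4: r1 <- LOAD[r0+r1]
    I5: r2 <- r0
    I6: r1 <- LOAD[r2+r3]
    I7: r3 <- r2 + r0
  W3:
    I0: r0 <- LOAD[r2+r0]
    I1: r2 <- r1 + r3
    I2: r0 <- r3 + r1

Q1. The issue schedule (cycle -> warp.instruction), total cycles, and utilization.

cycle 0: W0.I0
cycle 1: W0.I1
cycle 2: W0.I2
cycle 3: W1.I0
cycle 4: W1.I1
cycle 5: W1.I2
cycle 6: W0.I3
cycle 7: W0.I4
cycle 8: W1.I3
cycle 9: W2.I0
cycle 10: W1.I4
cycle 11: W1.I5
cycle 12: W2.I1
cycle 13: W3.I0
cycle 14: W3.I1
cycle 15: idle
cycle 16: idle
cycle 17: idle
cycle 18: W2.I2
cycle 19: W2.I3
cycle 20: W2.I4
cycle 21: W2.I5
cycle 22: W3.I2
cycle 23: idle
cycle 24: idle
cycle 25: idle
cycle 26: W2.I6
cycle 27: W2.I7

Answer: 28 cycles, utilization 11/14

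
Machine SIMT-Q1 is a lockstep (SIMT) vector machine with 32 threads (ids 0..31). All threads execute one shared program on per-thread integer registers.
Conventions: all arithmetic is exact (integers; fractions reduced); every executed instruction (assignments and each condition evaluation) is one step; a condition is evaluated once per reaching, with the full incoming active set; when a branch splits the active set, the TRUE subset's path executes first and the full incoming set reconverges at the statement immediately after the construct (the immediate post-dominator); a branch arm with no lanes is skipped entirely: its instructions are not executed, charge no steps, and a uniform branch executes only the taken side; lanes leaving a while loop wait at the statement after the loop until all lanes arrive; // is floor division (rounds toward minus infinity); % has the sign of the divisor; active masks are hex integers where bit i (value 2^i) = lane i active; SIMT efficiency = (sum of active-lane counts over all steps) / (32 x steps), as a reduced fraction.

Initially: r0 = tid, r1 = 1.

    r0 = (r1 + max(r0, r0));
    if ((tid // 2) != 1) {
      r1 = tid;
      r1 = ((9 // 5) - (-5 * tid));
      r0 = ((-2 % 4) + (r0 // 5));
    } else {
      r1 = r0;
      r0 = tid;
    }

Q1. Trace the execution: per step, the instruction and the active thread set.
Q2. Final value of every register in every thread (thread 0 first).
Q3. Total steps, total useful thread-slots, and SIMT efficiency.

step 0: r0 <- (r1 + max(r0, r0))     0xffffffff
step 1: eval ((tid // 2) != 1)       0xffffffff
step 2: r1 <- tid                    0xfffffff3
step 3: r1 <- ((9 // 5) - (-5 * tid)) 0xfffffff3
step 4: r0 <- ((-2 % 4) + (r0 // 5)) 0xfffffff3
step 5: r1 <- r0                     0x0000000c
step 6: r0 <- tid                    0x0000000c

Answer: 7 steps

r0: 2,2,2,3,3,3,3,3,3,4,4,4,4,4,5,5,5,5,5,6,6,6,6,6,7,7,7,7,7,8,8,8
r1: 1,6,3,4,21,26,31,36,41,46,51,56,61,66,71,76,81,86,91,96,101,106,111,116,121,126,131,136,141,146,151,156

steps = 7; useful = 158; efficiency = 158/224 = 79/112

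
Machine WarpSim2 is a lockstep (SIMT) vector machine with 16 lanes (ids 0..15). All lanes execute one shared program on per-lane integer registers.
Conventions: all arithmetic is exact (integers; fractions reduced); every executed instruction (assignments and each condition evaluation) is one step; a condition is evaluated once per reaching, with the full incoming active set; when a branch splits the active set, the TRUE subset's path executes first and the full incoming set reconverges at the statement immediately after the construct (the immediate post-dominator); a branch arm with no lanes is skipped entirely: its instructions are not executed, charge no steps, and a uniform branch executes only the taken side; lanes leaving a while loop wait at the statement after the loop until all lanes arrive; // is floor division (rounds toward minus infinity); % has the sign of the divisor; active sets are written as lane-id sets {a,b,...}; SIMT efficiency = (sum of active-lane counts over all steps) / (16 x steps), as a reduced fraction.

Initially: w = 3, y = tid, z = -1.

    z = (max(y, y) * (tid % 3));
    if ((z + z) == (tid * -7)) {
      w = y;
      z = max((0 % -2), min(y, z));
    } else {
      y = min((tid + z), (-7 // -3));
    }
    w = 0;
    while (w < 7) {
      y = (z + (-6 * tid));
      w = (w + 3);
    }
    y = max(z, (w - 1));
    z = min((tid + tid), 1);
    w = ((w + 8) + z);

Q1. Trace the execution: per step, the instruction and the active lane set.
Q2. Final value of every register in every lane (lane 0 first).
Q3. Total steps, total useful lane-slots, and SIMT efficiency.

step 0: z <- (max(y, y) * (tid % 3)) {0,1,2,3,4,5,6,7,8,9,10,11,12,13,14,15}
step 1: eval ((z + z) == (tid * -7)) {0,1,2,3,4,5,6,7,8,9,10,11,12,13,14,15}
step 2: w <- y                       {0}
step 3: z <- max((0 % -2), min(y, z)) {0}
step 4: y <- min((tid + z), (-7 // -3)) {1,2,3,4,5,6,7,8,9,10,11,12,13,14,15}
step 5: w <- 0                       {0,1,2,3,4,5,6,7,8,9,10,11,12,13,14,15}
step 6: eval (w < 7)                 {0,1,2,3,4,5,6,7,8,9,10,11,12,13,14,15}
step 7: y <- (z + (-6 * tid))        {0,1,2,3,4,5,6,7,8,9,10,11,12,13,14,15}
step 8: w <- (w + 3)                 {0,1,2,3,4,5,6,7,8,9,10,11,12,13,14,15}
step 9: eval (w < 7)                 {0,1,2,3,4,5,6,7,8,9,10,11,12,13,14,15}
step 10: y <- (z + (-6 * tid))        {0,1,2,3,4,5,6,7,8,9,10,11,12,13,14,15}
step 11: w <- (w + 3)                 {0,1,2,3,4,5,6,7,8,9,10,11,12,13,14,15}
step 12: eval (w < 7)                 {0,1,2,3,4,5,6,7,8,9,10,11,12,13,14,15}
step 13: y <- (z + (-6 * tid))        {0,1,2,3,4,5,6,7,8,9,10,11,12,13,14,15}
step 14: w <- (w + 3)                 {0,1,2,3,4,5,6,7,8,9,10,11,12,13,14,15}
step 15: eval (w < 7)                 {0,1,2,3,4,5,6,7,8,9,10,11,12,13,14,15}
step 16: y <- max(z, (w - 1))         {0,1,2,3,4,5,6,7,8,9,10,11,12,13,14,15}
step 17: z <- min((tid + tid), 1)     {0,1,2,3,4,5,6,7,8,9,10,11,12,13,14,15}
step 18: w <- ((w + 8) + z)           {0,1,2,3,4,5,6,7,8,9,10,11,12,13,14,15}

Answer: 19 steps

w: 17,18,18,18,18,18,18,18,18,18,18,18,18,18,18,18
y: 8,8,8,8,8,10,8,8,16,8,10,22,8,13,28,8
z: 0,1,1,1,1,1,1,1,1,1,1,1,1,1,1,1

steps = 19; useful = 273; efficiency = 273/304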